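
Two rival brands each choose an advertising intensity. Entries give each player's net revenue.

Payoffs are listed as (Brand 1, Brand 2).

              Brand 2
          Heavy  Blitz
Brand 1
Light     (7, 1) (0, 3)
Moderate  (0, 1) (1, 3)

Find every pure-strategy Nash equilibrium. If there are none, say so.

Brand 1 against Heavy: payoffs 7, 0 → best response Light.
Brand 1 against Blitz: payoffs 0, 1 → best response Moderate.
Brand 2 against Light: payoffs 1, 3 → best response Blitz.
Brand 2 against Moderate: payoffs 1, 3 → best response Blitz.
Mutual best responses: (Moderate, Blitz).

Pure NE: (Moderate, Blitz)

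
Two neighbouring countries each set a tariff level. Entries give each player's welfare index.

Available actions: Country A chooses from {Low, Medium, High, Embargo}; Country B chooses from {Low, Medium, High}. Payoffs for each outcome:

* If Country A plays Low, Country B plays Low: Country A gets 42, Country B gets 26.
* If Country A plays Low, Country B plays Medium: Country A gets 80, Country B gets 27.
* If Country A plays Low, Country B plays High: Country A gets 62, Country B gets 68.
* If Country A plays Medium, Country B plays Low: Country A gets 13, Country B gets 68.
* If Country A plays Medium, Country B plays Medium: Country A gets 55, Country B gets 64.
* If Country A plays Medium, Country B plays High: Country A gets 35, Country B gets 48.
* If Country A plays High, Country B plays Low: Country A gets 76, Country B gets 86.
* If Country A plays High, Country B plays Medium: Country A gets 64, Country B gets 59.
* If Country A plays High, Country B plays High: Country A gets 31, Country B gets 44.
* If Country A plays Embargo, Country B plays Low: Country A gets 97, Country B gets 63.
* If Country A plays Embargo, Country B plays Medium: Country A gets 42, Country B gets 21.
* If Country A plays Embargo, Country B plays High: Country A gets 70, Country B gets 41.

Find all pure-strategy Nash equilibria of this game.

Country A against Low: payoffs 42, 13, 76, 97 → best response Embargo.
Country A against Medium: payoffs 80, 55, 64, 42 → best response Low.
Country A against High: payoffs 62, 35, 31, 70 → best response Embargo.
Country B against Low: payoffs 26, 27, 68 → best response High.
Country B against Medium: payoffs 68, 64, 48 → best response Low.
Country B against High: payoffs 86, 59, 44 → best response Low.
Country B against Embargo: payoffs 63, 21, 41 → best response Low.
Mutual best responses: (Embargo, Low).

Pure NE: (Embargo, Low)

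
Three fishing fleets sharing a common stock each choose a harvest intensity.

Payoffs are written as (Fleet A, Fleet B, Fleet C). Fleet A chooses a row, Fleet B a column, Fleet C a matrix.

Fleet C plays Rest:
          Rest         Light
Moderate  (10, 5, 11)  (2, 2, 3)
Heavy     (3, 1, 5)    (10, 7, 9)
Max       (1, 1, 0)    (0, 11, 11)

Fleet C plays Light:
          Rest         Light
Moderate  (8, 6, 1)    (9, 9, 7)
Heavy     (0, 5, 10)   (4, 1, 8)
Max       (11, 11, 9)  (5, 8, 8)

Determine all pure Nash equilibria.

Pure-strategy Nash equilibria: (Moderate, Rest, Rest), (Moderate, Light, Light), (Heavy, Light, Rest), (Max, Rest, Light)

Mark each player's best response to every combination of opponents' strategies; a profile where every player is best-responding is a pure Nash equilibrium.
Fleet A against (Rest, Rest): payoffs 10, 3, 1 → best response Moderate.
Fleet A against (Rest, Light): payoffs 8, 0, 11 → best response Max.
Fleet A against (Light, Rest): payoffs 2, 10, 0 → best response Heavy.
Fleet A against (Light, Light): payoffs 9, 4, 5 → best response Moderate.
Fleet B against (Moderate, Rest): payoffs 5, 2 → best response Rest.
Fleet B against (Moderate, Light): payoffs 6, 9 → best response Light.
Fleet B against (Heavy, Rest): payoffs 1, 7 → best response Light.
Fleet B against (Heavy, Light): payoffs 5, 1 → best response Rest.
Fleet B against (Max, Rest): payoffs 1, 11 → best response Light.
Fleet B against (Max, Light): payoffs 11, 8 → best response Rest.
Fleet C against (Moderate, Rest): payoffs 11, 1 → best response Rest.
Fleet C against (Moderate, Light): payoffs 3, 7 → best response Light.
Fleet C against (Heavy, Rest): payoffs 5, 10 → best response Light.
Fleet C against (Heavy, Light): payoffs 9, 8 → best response Rest.
Fleet C against (Max, Rest): payoffs 0, 9 → best response Light.
Fleet C against (Max, Light): payoffs 11, 8 → best response Rest.
Mutual best responses: (Moderate, Rest, Rest); (Moderate, Light, Light); (Heavy, Light, Rest); (Max, Rest, Light).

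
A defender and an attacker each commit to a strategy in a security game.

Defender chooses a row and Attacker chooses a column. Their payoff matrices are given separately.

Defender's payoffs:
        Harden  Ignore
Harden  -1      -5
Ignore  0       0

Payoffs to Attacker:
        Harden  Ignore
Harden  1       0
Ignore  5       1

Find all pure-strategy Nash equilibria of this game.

(Ignore, Harden)

Defender against Harden: payoffs -1, 0 → best response Ignore.
Defender against Ignore: payoffs -5, 0 → best response Ignore.
Attacker against Harden: payoffs 1, 0 → best response Harden.
Attacker against Ignore: payoffs 5, 1 → best response Harden.
Mutual best responses: (Ignore, Harden).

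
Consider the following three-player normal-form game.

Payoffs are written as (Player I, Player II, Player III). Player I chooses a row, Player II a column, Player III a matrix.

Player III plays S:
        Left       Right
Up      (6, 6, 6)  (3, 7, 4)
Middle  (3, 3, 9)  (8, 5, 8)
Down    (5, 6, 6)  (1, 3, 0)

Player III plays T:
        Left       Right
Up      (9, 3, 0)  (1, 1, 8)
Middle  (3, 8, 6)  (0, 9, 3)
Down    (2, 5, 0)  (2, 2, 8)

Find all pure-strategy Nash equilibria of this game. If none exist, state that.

Player I against (Left, S): payoffs 6, 3, 5 → best response Up.
Player I against (Left, T): payoffs 9, 3, 2 → best response Up.
Player I against (Right, S): payoffs 3, 8, 1 → best response Middle.
Player I against (Right, T): payoffs 1, 0, 2 → best response Down.
Player II against (Up, S): payoffs 6, 7 → best response Right.
Player II against (Up, T): payoffs 3, 1 → best response Left.
Player II against (Middle, S): payoffs 3, 5 → best response Right.
Player II against (Middle, T): payoffs 8, 9 → best response Right.
Player II against (Down, S): payoffs 6, 3 → best response Left.
Player II against (Down, T): payoffs 5, 2 → best response Left.
Player III against (Up, Left): payoffs 6, 0 → best response S.
Player III against (Up, Right): payoffs 4, 8 → best response T.
Player III against (Middle, Left): payoffs 9, 6 → best response S.
Player III against (Middle, Right): payoffs 8, 3 → best response S.
Player III against (Down, Left): payoffs 6, 0 → best response S.
Player III against (Down, Right): payoffs 0, 8 → best response T.
Mutual best responses: (Middle, Right, S).

The unique pure-strategy Nash equilibrium is (Middle, Right, S).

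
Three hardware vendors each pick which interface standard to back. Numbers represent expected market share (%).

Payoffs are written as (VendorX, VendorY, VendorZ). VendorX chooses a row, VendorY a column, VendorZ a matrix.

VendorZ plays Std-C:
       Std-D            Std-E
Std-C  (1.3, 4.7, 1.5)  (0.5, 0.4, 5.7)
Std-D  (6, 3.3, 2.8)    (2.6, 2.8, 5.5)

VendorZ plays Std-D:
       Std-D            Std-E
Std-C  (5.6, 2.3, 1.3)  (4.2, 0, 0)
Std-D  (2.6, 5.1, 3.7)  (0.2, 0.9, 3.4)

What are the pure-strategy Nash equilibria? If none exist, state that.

No pure-strategy Nash equilibrium.

Check each profile: it is a Nash equilibrium iff no player can strictly gain by switching unilaterally.
(Std-C, Std-D, Std-C): VendorX can switch to Std-D (1.3 → 6). Not NE.
(Std-C, Std-D, Std-D): VendorZ can switch to Std-C (1.3 → 1.5). Not NE.
(Std-C, Std-E, Std-C): VendorX can switch to Std-D (0.5 → 2.6). Not NE.
(Std-C, Std-E, Std-D): VendorY can switch to Std-D (0 → 2.3). Not NE.
(Std-D, Std-D, Std-C): VendorZ can switch to Std-D (2.8 → 3.7). Not NE.
(Std-D, Std-D, Std-D): VendorX can switch to Std-C (2.6 → 5.6). Not NE.
(Std-D, Std-E, Std-C): VendorY can switch to Std-D (2.8 → 3.3). Not NE.
(Std-D, Std-E, Std-D): VendorX can switch to Std-C (0.2 → 4.2). Not NE.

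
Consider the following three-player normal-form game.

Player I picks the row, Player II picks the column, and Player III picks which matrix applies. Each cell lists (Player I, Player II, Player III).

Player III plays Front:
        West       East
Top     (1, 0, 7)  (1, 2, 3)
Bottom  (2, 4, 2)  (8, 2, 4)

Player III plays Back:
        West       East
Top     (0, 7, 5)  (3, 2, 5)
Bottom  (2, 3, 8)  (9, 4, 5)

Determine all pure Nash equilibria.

(Top, West, Front): Player I can switch to Bottom (1 → 2). Not NE.
(Top, West, Back): Player I can switch to Bottom (0 → 2). Not NE.
(Top, East, Front): Player I can switch to Bottom (1 → 8). Not NE.
(Top, East, Back): Player I can switch to Bottom (3 → 9). Not NE.
(Bottom, West, Front): Player III can switch to Back (2 → 8). Not NE.
(Bottom, West, Back): Player II can switch to East (3 → 4). Not NE.
(Bottom, East, Front): Player II can switch to West (2 → 4). Not NE.
(Bottom, East, Back): Player I gets 9, best alternative 3; Player II gets 4, best alternative 3; Player III gets 5, best alternative 4. No profitable deviation — NE.

The unique pure-strategy Nash equilibrium is (Bottom, East, Back).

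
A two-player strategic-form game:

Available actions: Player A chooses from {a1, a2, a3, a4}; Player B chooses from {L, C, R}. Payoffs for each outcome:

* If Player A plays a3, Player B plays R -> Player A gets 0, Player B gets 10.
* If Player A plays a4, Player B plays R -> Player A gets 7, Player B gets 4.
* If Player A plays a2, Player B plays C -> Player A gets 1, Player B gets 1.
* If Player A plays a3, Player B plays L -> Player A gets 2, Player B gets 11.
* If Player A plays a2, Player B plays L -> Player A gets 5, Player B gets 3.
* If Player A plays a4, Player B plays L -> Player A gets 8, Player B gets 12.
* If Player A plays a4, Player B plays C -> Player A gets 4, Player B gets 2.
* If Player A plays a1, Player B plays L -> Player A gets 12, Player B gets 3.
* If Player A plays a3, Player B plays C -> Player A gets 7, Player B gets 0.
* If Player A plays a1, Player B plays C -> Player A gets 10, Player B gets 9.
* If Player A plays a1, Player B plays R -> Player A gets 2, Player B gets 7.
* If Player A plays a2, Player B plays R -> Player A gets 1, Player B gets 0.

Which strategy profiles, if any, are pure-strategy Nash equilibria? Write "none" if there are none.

Player A against L: payoffs 12, 5, 2, 8 → best response a1.
Player A against C: payoffs 10, 1, 7, 4 → best response a1.
Player A against R: payoffs 2, 1, 0, 7 → best response a4.
Player B against a1: payoffs 3, 9, 7 → best response C.
Player B against a2: payoffs 3, 1, 0 → best response L.
Player B against a3: payoffs 11, 0, 10 → best response L.
Player B against a4: payoffs 12, 2, 4 → best response L.
Mutual best responses: (a1, C).

The unique pure-strategy Nash equilibrium is (a1, C).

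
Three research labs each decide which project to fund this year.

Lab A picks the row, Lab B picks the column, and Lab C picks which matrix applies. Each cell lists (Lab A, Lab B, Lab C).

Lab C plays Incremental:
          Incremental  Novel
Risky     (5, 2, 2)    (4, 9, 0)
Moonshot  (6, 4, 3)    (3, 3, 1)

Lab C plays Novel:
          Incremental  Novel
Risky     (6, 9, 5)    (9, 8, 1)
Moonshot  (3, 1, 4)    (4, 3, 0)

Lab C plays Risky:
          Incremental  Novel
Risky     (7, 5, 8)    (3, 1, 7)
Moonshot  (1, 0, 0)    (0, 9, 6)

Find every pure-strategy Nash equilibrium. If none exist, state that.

The unique pure-strategy Nash equilibrium is (Risky, Incremental, Risky).

(Risky, Incremental, Incremental): Lab A can switch to Moonshot (5 → 6). Not NE.
(Risky, Incremental, Novel): Lab C can switch to Risky (5 → 8). Not NE.
(Risky, Incremental, Risky): Lab A gets 7, best alternative 1; Lab B gets 5, best alternative 1; Lab C gets 8, best alternative 5. No profitable deviation — NE.
(Risky, Novel, Incremental): Lab C can switch to Novel (0 → 1). Not NE.
(Risky, Novel, Novel): Lab B can switch to Incremental (8 → 9). Not NE.
(Risky, Novel, Risky): Lab B can switch to Incremental (1 → 5). Not NE.
(Moonshot, Incremental, Incremental): Lab C can switch to Novel (3 → 4). Not NE.
(Moonshot, Incremental, Novel): Lab A can switch to Risky (3 → 6). Not NE.
(Moonshot, Incremental, Risky): Lab A can switch to Risky (1 → 7). Not NE.
(Moonshot, Novel, Incremental): Lab A can switch to Risky (3 → 4). Not NE.
(Moonshot, Novel, Novel): Lab A can switch to Risky (4 → 9). Not NE.
(The remaining 1 profile has a profitable deviation by the same check.)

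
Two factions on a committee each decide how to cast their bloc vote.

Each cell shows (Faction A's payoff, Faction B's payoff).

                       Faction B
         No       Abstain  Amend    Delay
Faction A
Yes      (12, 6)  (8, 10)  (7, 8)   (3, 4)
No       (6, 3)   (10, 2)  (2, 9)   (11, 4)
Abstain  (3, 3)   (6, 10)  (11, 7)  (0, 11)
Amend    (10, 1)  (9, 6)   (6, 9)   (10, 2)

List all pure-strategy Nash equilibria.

There is no pure-strategy Nash equilibrium.

Faction A against No: payoffs 12, 6, 3, 10 → best response Yes.
Faction A against Abstain: payoffs 8, 10, 6, 9 → best response No.
Faction A against Amend: payoffs 7, 2, 11, 6 → best response Abstain.
Faction A against Delay: payoffs 3, 11, 0, 10 → best response No.
Faction B against Yes: payoffs 6, 10, 8, 4 → best response Abstain.
Faction B against No: payoffs 3, 2, 9, 4 → best response Amend.
Faction B against Abstain: payoffs 3, 10, 7, 11 → best response Delay.
Faction B against Amend: payoffs 1, 6, 9, 2 → best response Amend.
No profile is a mutual best response for all players.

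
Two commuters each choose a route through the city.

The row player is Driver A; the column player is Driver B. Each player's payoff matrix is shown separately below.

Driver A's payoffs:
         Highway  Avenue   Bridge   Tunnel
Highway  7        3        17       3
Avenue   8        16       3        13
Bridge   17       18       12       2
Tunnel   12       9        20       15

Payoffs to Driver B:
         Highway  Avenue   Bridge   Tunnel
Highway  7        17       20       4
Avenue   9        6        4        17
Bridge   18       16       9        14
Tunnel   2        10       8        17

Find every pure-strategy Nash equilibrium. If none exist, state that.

(Bridge, Highway); (Tunnel, Tunnel)

Driver A against Highway: payoffs 7, 8, 17, 12 → best response Bridge.
Driver A against Avenue: payoffs 3, 16, 18, 9 → best response Bridge.
Driver A against Bridge: payoffs 17, 3, 12, 20 → best response Tunnel.
Driver A against Tunnel: payoffs 3, 13, 2, 15 → best response Tunnel.
Driver B against Highway: payoffs 7, 17, 20, 4 → best response Bridge.
Driver B against Avenue: payoffs 9, 6, 4, 17 → best response Tunnel.
Driver B against Bridge: payoffs 18, 16, 9, 14 → best response Highway.
Driver B against Tunnel: payoffs 2, 10, 8, 17 → best response Tunnel.
Mutual best responses: (Bridge, Highway); (Tunnel, Tunnel).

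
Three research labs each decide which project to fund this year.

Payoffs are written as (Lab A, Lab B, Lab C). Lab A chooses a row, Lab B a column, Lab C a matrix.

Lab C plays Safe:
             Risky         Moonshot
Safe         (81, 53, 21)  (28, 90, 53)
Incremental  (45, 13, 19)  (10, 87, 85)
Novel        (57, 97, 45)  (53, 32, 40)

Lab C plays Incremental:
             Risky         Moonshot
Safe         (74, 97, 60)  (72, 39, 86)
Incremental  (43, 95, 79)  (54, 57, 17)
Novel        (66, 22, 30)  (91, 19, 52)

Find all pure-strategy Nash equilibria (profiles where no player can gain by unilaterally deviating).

Lab A against (Risky, Safe): payoffs 81, 45, 57 → best response Safe.
Lab A against (Risky, Incremental): payoffs 74, 43, 66 → best response Safe.
Lab A against (Moonshot, Safe): payoffs 28, 10, 53 → best response Novel.
Lab A against (Moonshot, Incremental): payoffs 72, 54, 91 → best response Novel.
Lab B against (Safe, Safe): payoffs 53, 90 → best response Moonshot.
Lab B against (Safe, Incremental): payoffs 97, 39 → best response Risky.
Lab B against (Incremental, Safe): payoffs 13, 87 → best response Moonshot.
Lab B against (Incremental, Incremental): payoffs 95, 57 → best response Risky.
Lab B against (Novel, Safe): payoffs 97, 32 → best response Risky.
Lab B against (Novel, Incremental): payoffs 22, 19 → best response Risky.
Lab C against (Safe, Risky): payoffs 21, 60 → best response Incremental.
Lab C against (Safe, Moonshot): payoffs 53, 86 → best response Incremental.
Lab C against (Incremental, Risky): payoffs 19, 79 → best response Incremental.
Lab C against (Incremental, Moonshot): payoffs 85, 17 → best response Safe.
Lab C against (Novel, Risky): payoffs 45, 30 → best response Safe.
Lab C against (Novel, Moonshot): payoffs 40, 52 → best response Incremental.
Mutual best responses: (Safe, Risky, Incremental).

(Safe, Risky, Incremental)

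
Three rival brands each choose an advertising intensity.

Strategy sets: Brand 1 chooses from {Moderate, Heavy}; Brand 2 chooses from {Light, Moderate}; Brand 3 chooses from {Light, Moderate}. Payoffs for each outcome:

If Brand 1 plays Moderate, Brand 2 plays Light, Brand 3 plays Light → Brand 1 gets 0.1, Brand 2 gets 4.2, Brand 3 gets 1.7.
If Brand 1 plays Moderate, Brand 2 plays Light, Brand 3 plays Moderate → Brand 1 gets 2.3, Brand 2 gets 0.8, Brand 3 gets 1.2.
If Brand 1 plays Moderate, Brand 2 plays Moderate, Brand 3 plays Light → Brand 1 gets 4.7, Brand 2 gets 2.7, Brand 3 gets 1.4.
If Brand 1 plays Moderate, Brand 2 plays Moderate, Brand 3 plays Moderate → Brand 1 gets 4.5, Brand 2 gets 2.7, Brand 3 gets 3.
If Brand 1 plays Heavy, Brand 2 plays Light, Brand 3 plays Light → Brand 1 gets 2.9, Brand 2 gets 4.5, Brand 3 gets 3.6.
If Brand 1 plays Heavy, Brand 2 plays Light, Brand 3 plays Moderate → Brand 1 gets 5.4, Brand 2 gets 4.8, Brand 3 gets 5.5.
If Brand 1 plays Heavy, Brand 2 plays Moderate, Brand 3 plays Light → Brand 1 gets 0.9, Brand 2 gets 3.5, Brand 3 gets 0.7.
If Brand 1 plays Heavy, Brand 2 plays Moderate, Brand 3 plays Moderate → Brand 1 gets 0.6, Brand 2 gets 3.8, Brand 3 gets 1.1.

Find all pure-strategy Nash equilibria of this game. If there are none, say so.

(Moderate, Moderate, Moderate); (Heavy, Light, Moderate)

Brand 1 against (Light, Light): payoffs 0.1, 2.9 → best response Heavy.
Brand 1 against (Light, Moderate): payoffs 2.3, 5.4 → best response Heavy.
Brand 1 against (Moderate, Light): payoffs 4.7, 0.9 → best response Moderate.
Brand 1 against (Moderate, Moderate): payoffs 4.5, 0.6 → best response Moderate.
Brand 2 against (Moderate, Light): payoffs 4.2, 2.7 → best response Light.
Brand 2 against (Moderate, Moderate): payoffs 0.8, 2.7 → best response Moderate.
Brand 2 against (Heavy, Light): payoffs 4.5, 3.5 → best response Light.
Brand 2 against (Heavy, Moderate): payoffs 4.8, 3.8 → best response Light.
Brand 3 against (Moderate, Light): payoffs 1.7, 1.2 → best response Light.
Brand 3 against (Moderate, Moderate): payoffs 1.4, 3 → best response Moderate.
Brand 3 against (Heavy, Light): payoffs 3.6, 5.5 → best response Moderate.
Brand 3 against (Heavy, Moderate): payoffs 0.7, 1.1 → best response Moderate.
Mutual best responses: (Moderate, Moderate, Moderate); (Heavy, Light, Moderate).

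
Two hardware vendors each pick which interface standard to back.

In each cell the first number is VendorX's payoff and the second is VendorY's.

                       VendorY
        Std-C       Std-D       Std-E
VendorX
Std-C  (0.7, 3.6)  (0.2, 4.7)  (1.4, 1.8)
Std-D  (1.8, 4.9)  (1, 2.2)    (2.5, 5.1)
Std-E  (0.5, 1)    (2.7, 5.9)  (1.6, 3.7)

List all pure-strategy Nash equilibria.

Pure-strategy Nash equilibria: (Std-D, Std-E); (Std-E, Std-D)

VendorX against Std-C: payoffs 0.7, 1.8, 0.5 → best response Std-D.
VendorX against Std-D: payoffs 0.2, 1, 2.7 → best response Std-E.
VendorX against Std-E: payoffs 1.4, 2.5, 1.6 → best response Std-D.
VendorY against Std-C: payoffs 3.6, 4.7, 1.8 → best response Std-D.
VendorY against Std-D: payoffs 4.9, 2.2, 5.1 → best response Std-E.
VendorY against Std-E: payoffs 1, 5.9, 3.7 → best response Std-D.
Mutual best responses: (Std-D, Std-E); (Std-E, Std-D).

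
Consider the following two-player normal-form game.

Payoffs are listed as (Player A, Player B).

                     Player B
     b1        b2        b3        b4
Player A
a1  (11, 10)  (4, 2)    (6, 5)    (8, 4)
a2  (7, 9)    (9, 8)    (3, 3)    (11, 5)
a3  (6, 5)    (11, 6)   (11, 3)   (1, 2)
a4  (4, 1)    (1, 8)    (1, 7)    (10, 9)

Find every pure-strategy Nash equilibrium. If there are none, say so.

Pure-strategy Nash equilibria: (a1, b1) and (a3, b2)

(a1, b1): Player A gets 11, best alternative 7; Player B gets 10, best alternative 5. No profitable deviation — NE.
(a1, b2): Player A can switch to a2 (4 → 9). Not NE.
(a1, b3): Player A can switch to a3 (6 → 11). Not NE.
(a1, b4): Player A can switch to a2 (8 → 11). Not NE.
(a2, b1): Player A can switch to a1 (7 → 11). Not NE.
(a2, b2): Player A can switch to a3 (9 → 11). Not NE.
(a2, b3): Player A can switch to a1 (3 → 6). Not NE.
(a2, b4): Player B can switch to b1 (5 → 9). Not NE.
(a3, b1): Player A can switch to a1 (6 → 11). Not NE.
(a3, b2): Player A gets 11, best alternative 9; Player B gets 6, best alternative 5. No profitable deviation — NE.
(a3, b3): Player B can switch to b1 (3 → 5). Not NE.
(a3, b4): Player A can switch to a1 (1 → 8). Not NE.
(The remaining 4 profiles each have a profitable deviation by the same check.)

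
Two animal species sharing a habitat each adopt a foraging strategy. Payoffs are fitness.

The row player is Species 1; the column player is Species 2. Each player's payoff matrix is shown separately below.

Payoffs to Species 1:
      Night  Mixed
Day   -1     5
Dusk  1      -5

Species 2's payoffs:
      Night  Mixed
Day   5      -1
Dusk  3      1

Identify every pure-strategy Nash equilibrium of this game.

Pure NE: (Dusk, Night)

For each strategy profile, look for a profitable unilateral deviation.
(Day, Night): Species 1 can switch to Dusk (-1 → 1). Not NE.
(Day, Mixed): Species 2 can switch to Night (-1 → 5). Not NE.
(Dusk, Night): Species 1 gets 1, best alternative -1; Species 2 gets 3, best alternative 1. No profitable deviation — NE.
(Dusk, Mixed): Species 1 can switch to Day (-5 → 5). Not NE.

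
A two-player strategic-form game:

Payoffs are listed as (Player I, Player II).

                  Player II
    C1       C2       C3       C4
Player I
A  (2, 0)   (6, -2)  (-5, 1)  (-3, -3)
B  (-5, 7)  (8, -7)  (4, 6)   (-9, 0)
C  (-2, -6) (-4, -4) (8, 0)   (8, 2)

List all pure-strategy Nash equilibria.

Pure NE: (C, C4)

For each player, find the best response to each opponent profile; mutual best responses are the pure NE.
Player I against C1: payoffs 2, -5, -2 → best response A.
Player I against C2: payoffs 6, 8, -4 → best response B.
Player I against C3: payoffs -5, 4, 8 → best response C.
Player I against C4: payoffs -3, -9, 8 → best response C.
Player II against A: payoffs 0, -2, 1, -3 → best response C3.
Player II against B: payoffs 7, -7, 6, 0 → best response C1.
Player II against C: payoffs -6, -4, 0, 2 → best response C4.
Mutual best responses: (C, C4).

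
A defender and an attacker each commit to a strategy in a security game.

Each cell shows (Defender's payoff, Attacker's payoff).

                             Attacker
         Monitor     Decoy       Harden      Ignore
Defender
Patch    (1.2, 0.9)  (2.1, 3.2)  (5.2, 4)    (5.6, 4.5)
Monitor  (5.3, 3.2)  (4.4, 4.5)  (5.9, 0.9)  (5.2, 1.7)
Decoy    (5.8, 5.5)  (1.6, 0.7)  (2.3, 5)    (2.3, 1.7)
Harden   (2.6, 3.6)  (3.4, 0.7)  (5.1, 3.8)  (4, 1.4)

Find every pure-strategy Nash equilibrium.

(Patch, Ignore); (Monitor, Decoy); (Decoy, Monitor)

Defender against Monitor: payoffs 1.2, 5.3, 5.8, 2.6 → best response Decoy.
Defender against Decoy: payoffs 2.1, 4.4, 1.6, 3.4 → best response Monitor.
Defender against Harden: payoffs 5.2, 5.9, 2.3, 5.1 → best response Monitor.
Defender against Ignore: payoffs 5.6, 5.2, 2.3, 4 → best response Patch.
Attacker against Patch: payoffs 0.9, 3.2, 4, 4.5 → best response Ignore.
Attacker against Monitor: payoffs 3.2, 4.5, 0.9, 1.7 → best response Decoy.
Attacker against Decoy: payoffs 5.5, 0.7, 5, 1.7 → best response Monitor.
Attacker against Harden: payoffs 3.6, 0.7, 3.8, 1.4 → best response Harden.
Mutual best responses: (Patch, Ignore); (Monitor, Decoy); (Decoy, Monitor).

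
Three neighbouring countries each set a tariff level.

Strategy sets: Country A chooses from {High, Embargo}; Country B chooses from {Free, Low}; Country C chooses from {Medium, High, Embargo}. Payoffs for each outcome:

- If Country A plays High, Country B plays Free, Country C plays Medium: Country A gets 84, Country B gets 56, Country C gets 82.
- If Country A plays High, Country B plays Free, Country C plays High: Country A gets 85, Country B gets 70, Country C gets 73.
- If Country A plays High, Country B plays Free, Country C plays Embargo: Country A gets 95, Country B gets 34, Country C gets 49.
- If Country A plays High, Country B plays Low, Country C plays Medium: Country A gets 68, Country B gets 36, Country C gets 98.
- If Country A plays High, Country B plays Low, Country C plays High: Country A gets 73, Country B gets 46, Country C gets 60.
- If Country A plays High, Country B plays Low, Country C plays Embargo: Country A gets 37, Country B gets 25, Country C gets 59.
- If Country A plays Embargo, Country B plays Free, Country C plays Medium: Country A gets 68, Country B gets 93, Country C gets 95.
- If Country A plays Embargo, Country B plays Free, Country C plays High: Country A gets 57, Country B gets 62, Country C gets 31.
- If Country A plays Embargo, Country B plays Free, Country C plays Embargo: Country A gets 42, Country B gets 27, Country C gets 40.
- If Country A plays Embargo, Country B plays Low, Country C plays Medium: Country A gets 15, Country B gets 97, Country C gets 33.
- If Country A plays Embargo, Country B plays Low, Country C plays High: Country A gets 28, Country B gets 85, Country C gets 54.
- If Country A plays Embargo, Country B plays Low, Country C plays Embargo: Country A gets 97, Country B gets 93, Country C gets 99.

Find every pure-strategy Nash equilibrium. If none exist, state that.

(High, Free, Medium); (Embargo, Low, Embargo)

Country A against (Free, Medium): payoffs 84, 68 → best response High.
Country A against (Free, High): payoffs 85, 57 → best response High.
Country A against (Free, Embargo): payoffs 95, 42 → best response High.
Country A against (Low, Medium): payoffs 68, 15 → best response High.
Country A against (Low, High): payoffs 73, 28 → best response High.
Country A against (Low, Embargo): payoffs 37, 97 → best response Embargo.
Country B against (High, Medium): payoffs 56, 36 → best response Free.
Country B against (High, High): payoffs 70, 46 → best response Free.
Country B against (High, Embargo): payoffs 34, 25 → best response Free.
Country B against (Embargo, Medium): payoffs 93, 97 → best response Low.
Country B against (Embargo, High): payoffs 62, 85 → best response Low.
Country B against (Embargo, Embargo): payoffs 27, 93 → best response Low.
Country C against (High, Free): payoffs 82, 73, 49 → best response Medium.
Country C against (High, Low): payoffs 98, 60, 59 → best response Medium.
Country C against (Embargo, Free): payoffs 95, 31, 40 → best response Medium.
Country C against (Embargo, Low): payoffs 33, 54, 99 → best response Embargo.
Mutual best responses: (High, Free, Medium); (Embargo, Low, Embargo).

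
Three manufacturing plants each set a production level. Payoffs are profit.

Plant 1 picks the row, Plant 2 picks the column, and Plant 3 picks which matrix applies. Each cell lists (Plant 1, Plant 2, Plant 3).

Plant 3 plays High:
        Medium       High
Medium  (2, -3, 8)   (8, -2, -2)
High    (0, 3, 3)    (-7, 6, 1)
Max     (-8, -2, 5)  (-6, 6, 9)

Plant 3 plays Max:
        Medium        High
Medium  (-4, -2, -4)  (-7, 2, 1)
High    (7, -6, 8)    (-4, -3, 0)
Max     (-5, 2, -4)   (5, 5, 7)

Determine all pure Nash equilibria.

No pure-strategy Nash equilibrium.

(Medium, Medium, High): Plant 2 can switch to High (-3 → -2). Not NE.
(Medium, Medium, Max): Plant 1 can switch to High (-4 → 7). Not NE.
(Medium, High, High): Plant 3 can switch to Max (-2 → 1). Not NE.
(Medium, High, Max): Plant 1 can switch to High (-7 → -4). Not NE.
(High, Medium, High): Plant 1 can switch to Medium (0 → 2). Not NE.
(High, Medium, Max): Plant 2 can switch to High (-6 → -3). Not NE.
(The remaining 6 profiles each have a profitable deviation by the same check.)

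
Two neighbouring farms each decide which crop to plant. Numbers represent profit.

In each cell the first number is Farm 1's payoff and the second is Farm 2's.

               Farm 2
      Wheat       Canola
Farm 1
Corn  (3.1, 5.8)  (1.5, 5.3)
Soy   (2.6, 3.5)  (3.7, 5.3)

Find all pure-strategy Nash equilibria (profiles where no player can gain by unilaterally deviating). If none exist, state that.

For each player, find the best response to each opponent profile; mutual best responses are the pure NE.
Farm 1 against Wheat: payoffs 3.1, 2.6 → best response Corn.
Farm 1 against Canola: payoffs 1.5, 3.7 → best response Soy.
Farm 2 against Corn: payoffs 5.8, 5.3 → best response Wheat.
Farm 2 against Soy: payoffs 3.5, 5.3 → best response Canola.
Mutual best responses: (Corn, Wheat); (Soy, Canola).

Pure-strategy Nash equilibria: (Corn, Wheat), (Soy, Canola)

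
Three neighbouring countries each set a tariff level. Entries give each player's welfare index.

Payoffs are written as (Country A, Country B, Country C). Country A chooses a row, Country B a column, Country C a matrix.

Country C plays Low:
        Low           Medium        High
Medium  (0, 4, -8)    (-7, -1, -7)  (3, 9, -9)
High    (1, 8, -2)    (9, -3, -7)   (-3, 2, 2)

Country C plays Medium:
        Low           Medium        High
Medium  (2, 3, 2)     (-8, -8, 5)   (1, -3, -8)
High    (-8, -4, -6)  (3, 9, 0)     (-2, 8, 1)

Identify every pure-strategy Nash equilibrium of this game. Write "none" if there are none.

The pure Nash equilibria are (Medium, Low, Medium); (High, Low, Low); (High, Medium, Medium).

(Medium, Low, Low): Country A can switch to High (0 → 1). Not NE.
(Medium, Low, Medium): Country A gets 2, best alternative -8; Country B gets 3, best alternative -3; Country C gets 2, best alternative -8. No profitable deviation — NE.
(Medium, Medium, Low): Country A can switch to High (-7 → 9). Not NE.
(Medium, Medium, Medium): Country A can switch to High (-8 → 3). Not NE.
(Medium, High, Low): Country C can switch to Medium (-9 → -8). Not NE.
(Medium, High, Medium): Country B can switch to Low (-3 → 3). Not NE.
(High, Low, Low): Country A gets 1, best alternative 0; Country B gets 8, best alternative 2; Country C gets -2, best alternative -6. No profitable deviation — NE.
(High, Low, Medium): Country A can switch to Medium (-8 → 2). Not NE.
(High, Medium, Medium): Country A gets 3, best alternative -8; Country B gets 9, best alternative 8; Country C gets 0, best alternative -7. No profitable deviation — NE.
(The remaining 3 profiles each have a profitable deviation by the same check.)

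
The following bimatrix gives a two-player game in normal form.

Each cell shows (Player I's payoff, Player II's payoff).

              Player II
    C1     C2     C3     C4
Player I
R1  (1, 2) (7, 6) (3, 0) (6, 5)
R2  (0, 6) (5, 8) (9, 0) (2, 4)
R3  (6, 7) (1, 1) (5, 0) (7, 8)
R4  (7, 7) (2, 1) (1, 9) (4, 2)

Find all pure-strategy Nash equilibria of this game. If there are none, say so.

(R1, C2) and (R3, C4)

(R1, C1): Player I can switch to R3 (1 → 6). Not NE.
(R1, C2): Player I gets 7, best alternative 5; Player II gets 6, best alternative 5. No profitable deviation — NE.
(R1, C3): Player I can switch to R2 (3 → 9). Not NE.
(R1, C4): Player I can switch to R3 (6 → 7). Not NE.
(R2, C1): Player I can switch to R1 (0 → 1). Not NE.
(R2, C2): Player I can switch to R1 (5 → 7). Not NE.
(R2, C3): Player II can switch to C1 (0 → 6). Not NE.
(R2, C4): Player I can switch to R1 (2 → 6). Not NE.
(R3, C1): Player I can switch to R4 (6 → 7). Not NE.
(R3, C2): Player I can switch to R1 (1 → 7). Not NE.
(R3, C3): Player I can switch to R2 (5 → 9). Not NE.
(R3, C4): Player I gets 7, best alternative 6; Player II gets 8, best alternative 7. No profitable deviation — NE.
(R4, C1): Player II can switch to C3 (7 → 9). Not NE.
(R4, C2): Player I can switch to R1 (2 → 7). Not NE.
(The remaining 2 profiles each have a profitable deviation by the same check.)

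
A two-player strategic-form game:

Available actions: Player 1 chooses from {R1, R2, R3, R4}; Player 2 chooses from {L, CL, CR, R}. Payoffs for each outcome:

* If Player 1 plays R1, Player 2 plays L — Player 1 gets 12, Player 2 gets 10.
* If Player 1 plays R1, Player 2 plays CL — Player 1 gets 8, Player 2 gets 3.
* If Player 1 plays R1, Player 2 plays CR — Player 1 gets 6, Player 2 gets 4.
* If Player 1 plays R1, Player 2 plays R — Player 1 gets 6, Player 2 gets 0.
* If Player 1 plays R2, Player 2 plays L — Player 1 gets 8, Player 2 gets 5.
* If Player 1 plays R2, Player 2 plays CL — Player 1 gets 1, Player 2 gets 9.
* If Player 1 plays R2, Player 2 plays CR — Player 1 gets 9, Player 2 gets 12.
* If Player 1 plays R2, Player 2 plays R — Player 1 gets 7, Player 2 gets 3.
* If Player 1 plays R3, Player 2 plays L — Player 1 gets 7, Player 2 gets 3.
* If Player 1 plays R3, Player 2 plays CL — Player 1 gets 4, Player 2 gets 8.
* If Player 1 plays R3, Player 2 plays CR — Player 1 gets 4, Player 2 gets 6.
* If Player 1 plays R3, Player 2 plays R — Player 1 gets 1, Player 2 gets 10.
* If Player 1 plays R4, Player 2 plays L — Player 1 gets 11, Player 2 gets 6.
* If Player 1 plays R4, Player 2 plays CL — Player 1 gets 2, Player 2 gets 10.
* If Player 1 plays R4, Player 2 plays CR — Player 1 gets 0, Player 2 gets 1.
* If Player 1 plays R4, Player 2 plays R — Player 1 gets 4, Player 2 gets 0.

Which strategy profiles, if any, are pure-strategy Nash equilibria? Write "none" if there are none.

The pure Nash equilibria are (R1, L); (R2, CR).

(R1, L): Player 1 gets 12, best alternative 11; Player 2 gets 10, best alternative 4. No profitable deviation — NE.
(R1, CL): Player 2 can switch to L (3 → 10). Not NE.
(R1, CR): Player 1 can switch to R2 (6 → 9). Not NE.
(R1, R): Player 1 can switch to R2 (6 → 7). Not NE.
(R2, L): Player 1 can switch to R1 (8 → 12). Not NE.
(R2, CL): Player 1 can switch to R1 (1 → 8). Not NE.
(R2, CR): Player 1 gets 9, best alternative 6; Player 2 gets 12, best alternative 9. No profitable deviation — NE.
(R2, R): Player 2 can switch to L (3 → 5). Not NE.
(The remaining 8 profiles each have a profitable deviation by the same check.)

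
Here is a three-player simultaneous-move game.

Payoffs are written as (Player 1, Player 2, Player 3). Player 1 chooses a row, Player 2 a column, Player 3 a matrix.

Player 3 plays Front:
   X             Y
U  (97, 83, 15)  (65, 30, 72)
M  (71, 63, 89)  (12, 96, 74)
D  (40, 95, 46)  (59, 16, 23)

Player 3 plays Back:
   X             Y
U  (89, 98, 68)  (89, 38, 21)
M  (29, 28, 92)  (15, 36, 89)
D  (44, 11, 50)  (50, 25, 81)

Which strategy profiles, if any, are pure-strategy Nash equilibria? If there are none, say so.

Player 1 against (X, Front): payoffs 97, 71, 40 → best response U.
Player 1 against (X, Back): payoffs 89, 29, 44 → best response U.
Player 1 against (Y, Front): payoffs 65, 12, 59 → best response U.
Player 1 against (Y, Back): payoffs 89, 15, 50 → best response U.
Player 2 against (U, Front): payoffs 83, 30 → best response X.
Player 2 against (U, Back): payoffs 98, 38 → best response X.
Player 2 against (M, Front): payoffs 63, 96 → best response Y.
Player 2 against (M, Back): payoffs 28, 36 → best response Y.
Player 2 against (D, Front): payoffs 95, 16 → best response X.
Player 2 against (D, Back): payoffs 11, 25 → best response Y.
Player 3 against (U, X): payoffs 15, 68 → best response Back.
Player 3 against (U, Y): payoffs 72, 21 → best response Front.
Player 3 against (M, X): payoffs 89, 92 → best response Back.
Player 3 against (M, Y): payoffs 74, 89 → best response Back.
Player 3 against (D, X): payoffs 46, 50 → best response Back.
Player 3 against (D, Y): payoffs 23, 81 → best response Back.
Mutual best responses: (U, X, Back).

The unique pure-strategy Nash equilibrium is (U, X, Back).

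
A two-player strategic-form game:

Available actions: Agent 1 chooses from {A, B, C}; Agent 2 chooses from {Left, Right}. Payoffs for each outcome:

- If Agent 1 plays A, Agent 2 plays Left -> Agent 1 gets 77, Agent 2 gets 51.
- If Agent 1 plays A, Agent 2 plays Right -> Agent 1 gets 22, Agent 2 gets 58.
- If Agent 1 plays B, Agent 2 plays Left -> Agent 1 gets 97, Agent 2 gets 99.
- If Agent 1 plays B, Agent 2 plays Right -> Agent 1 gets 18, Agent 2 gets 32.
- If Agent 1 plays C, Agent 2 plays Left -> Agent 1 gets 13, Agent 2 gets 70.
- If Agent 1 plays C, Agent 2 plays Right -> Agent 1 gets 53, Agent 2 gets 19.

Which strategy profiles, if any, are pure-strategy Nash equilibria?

Mark each player's best response to every combination of opponents' strategies; a profile where every player is best-responding is a pure Nash equilibrium.
Agent 1 against Left: payoffs 77, 97, 13 → best response B.
Agent 1 against Right: payoffs 22, 18, 53 → best response C.
Agent 2 against A: payoffs 51, 58 → best response Right.
Agent 2 against B: payoffs 99, 32 → best response Left.
Agent 2 against C: payoffs 70, 19 → best response Left.
Mutual best responses: (B, Left).

Pure NE: (B, Left)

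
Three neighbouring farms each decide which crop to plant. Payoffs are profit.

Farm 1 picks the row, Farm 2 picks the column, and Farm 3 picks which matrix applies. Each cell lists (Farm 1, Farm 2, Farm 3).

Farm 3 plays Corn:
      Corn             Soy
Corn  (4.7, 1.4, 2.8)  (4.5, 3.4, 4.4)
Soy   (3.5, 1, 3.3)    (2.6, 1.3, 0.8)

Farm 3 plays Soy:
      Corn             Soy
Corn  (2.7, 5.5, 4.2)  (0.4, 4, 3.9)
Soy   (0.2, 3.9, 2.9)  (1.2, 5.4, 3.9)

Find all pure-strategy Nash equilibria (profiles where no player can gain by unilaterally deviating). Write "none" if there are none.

The pure Nash equilibria are (Corn, Corn, Soy); (Corn, Soy, Corn); (Soy, Soy, Soy).

(Corn, Corn, Corn): Farm 2 can switch to Soy (1.4 → 3.4). Not NE.
(Corn, Corn, Soy): Farm 1 gets 2.7, best alternative 0.2; Farm 2 gets 5.5, best alternative 4; Farm 3 gets 4.2, best alternative 2.8. No profitable deviation — NE.
(Corn, Soy, Corn): Farm 1 gets 4.5, best alternative 2.6; Farm 2 gets 3.4, best alternative 1.4; Farm 3 gets 4.4, best alternative 3.9. No profitable deviation — NE.
(Corn, Soy, Soy): Farm 1 can switch to Soy (0.4 → 1.2). Not NE.
(Soy, Corn, Corn): Farm 1 can switch to Corn (3.5 → 4.7). Not NE.
(Soy, Corn, Soy): Farm 1 can switch to Corn (0.2 → 2.7). Not NE.
(Soy, Soy, Corn): Farm 1 can switch to Corn (2.6 → 4.5). Not NE.
(Soy, Soy, Soy): Farm 1 gets 1.2, best alternative 0.4; Farm 2 gets 5.4, best alternative 3.9; Farm 3 gets 3.9, best alternative 0.8. No profitable deviation — NE.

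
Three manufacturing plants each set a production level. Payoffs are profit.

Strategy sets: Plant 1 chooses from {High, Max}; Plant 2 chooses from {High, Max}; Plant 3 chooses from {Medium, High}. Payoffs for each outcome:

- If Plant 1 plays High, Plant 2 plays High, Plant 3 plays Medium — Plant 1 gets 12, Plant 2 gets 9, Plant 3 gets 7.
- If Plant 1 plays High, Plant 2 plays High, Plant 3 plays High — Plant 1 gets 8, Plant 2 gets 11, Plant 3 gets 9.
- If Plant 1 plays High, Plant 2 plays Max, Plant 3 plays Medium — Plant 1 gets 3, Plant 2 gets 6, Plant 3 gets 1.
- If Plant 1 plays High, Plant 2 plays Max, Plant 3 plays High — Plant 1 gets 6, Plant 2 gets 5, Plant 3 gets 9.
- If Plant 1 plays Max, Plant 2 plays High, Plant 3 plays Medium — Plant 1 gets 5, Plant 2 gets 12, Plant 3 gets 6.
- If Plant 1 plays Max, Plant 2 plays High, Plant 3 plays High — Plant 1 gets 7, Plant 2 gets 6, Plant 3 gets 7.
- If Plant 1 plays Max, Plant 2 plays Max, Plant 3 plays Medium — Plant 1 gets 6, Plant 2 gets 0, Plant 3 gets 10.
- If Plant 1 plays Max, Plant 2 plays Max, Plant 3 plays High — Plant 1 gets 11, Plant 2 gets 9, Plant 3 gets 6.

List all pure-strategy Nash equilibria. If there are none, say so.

Plant 1 against (High, Medium): payoffs 12, 5 → best response High.
Plant 1 against (High, High): payoffs 8, 7 → best response High.
Plant 1 against (Max, Medium): payoffs 3, 6 → best response Max.
Plant 1 against (Max, High): payoffs 6, 11 → best response Max.
Plant 2 against (High, Medium): payoffs 9, 6 → best response High.
Plant 2 against (High, High): payoffs 11, 5 → best response High.
Plant 2 against (Max, Medium): payoffs 12, 0 → best response High.
Plant 2 against (Max, High): payoffs 6, 9 → best response Max.
Plant 3 against (High, High): payoffs 7, 9 → best response High.
Plant 3 against (High, Max): payoffs 1, 9 → best response High.
Plant 3 against (Max, High): payoffs 6, 7 → best response High.
Plant 3 against (Max, Max): payoffs 10, 6 → best response Medium.
Mutual best responses: (High, High, High).

(High, High, High)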